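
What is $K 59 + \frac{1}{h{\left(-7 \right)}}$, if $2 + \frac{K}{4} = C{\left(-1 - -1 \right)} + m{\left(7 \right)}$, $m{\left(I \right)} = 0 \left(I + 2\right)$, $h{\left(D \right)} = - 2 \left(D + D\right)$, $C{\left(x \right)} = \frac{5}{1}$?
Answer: $\frac{19825}{28} \approx 708.04$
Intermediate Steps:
$C{\left(x \right)} = 5$ ($C{\left(x \right)} = 5 \cdot 1 = 5$)
$h{\left(D \right)} = - 4 D$ ($h{\left(D \right)} = - 2 \cdot 2 D = - 4 D$)
$m{\left(I \right)} = 0$ ($m{\left(I \right)} = 0 \left(2 + I\right) = 0$)
$K = 12$ ($K = -8 + 4 \left(5 + 0\right) = -8 + 4 \cdot 5 = -8 + 20 = 12$)
$K 59 + \frac{1}{h{\left(-7 \right)}} = 12 \cdot 59 + \frac{1}{\left(-4\right) \left(-7\right)} = 708 + \frac{1}{28} = \frac{19825}{28}$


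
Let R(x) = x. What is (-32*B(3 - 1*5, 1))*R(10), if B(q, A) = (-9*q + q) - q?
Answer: -5760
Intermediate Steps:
B(q, A) = -9*q (B(q, A) = -8*q - q = -9*q)
(-32*B(3 - 1*5, 1))*R(10) = -(-288)*(3 - 1*5)*10 = -(-288)*(3 - 5)*10 = -(-288)*(-2)*10 = -32*18*10 = -576*10 = -5760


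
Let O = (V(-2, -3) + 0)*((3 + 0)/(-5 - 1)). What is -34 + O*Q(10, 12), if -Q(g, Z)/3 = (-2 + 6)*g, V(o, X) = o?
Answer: -154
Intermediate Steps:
Q(g, Z) = -12*g (Q(g, Z) = -3*(-2 + 6)*g = -12*g)
O = 1 (O = (-2 + 0)*((3 + 0)/(-5 - 1)) = -6/(-6) = -6*(-1)/6 = -2*(-½) = 1)
-34 + O*Q(10, 12) = -34 + 1*(-12*10) = -34 + 1*(-120) = -34 - 120 = -154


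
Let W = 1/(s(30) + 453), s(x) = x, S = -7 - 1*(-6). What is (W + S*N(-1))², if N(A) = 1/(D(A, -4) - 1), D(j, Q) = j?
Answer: 235225/933156 ≈ 0.25207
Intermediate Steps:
S = -1 (S = -7 + 6 = -1)
N(A) = 1/(-1 + A) (N(A) = 1/(A - 1) = 1/(-1 + A))
W = 1/483 (W = 1/(30 + 453) = 1/483 ≈ 0.0020704)
(W + S*N(-1))² = (1/483 - 1/(-1 - 1))² = (1/483 - 1/(-2))² = (1/483 - 1*(-½))² = (1/483 + ½)² = (485/966)² = 235225/933156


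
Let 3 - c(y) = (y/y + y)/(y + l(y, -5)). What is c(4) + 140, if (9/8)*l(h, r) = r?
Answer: 617/4 ≈ 154.25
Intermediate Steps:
l(h, r) = 8*r/9
c(y) = 3 - (1 + y)/(-40/9 + y) (c(y) = 3 - (y/y + y)/(y + (8/9)*(-5)) = 3 - (1 + y)/(y - 40/9) = 3 - (1 + y)/(-40/9 + y))
c(4) + 140 = 3*(-43 + 6*4)/(-40 + 9*4) + 140 = 3*(-43 + 24)/(-40 + 36) + 140 = 3*(-19)/(-4) + 140 = 3*(-¼)*(-19) + 140 = 57/4 + 140 = 617/4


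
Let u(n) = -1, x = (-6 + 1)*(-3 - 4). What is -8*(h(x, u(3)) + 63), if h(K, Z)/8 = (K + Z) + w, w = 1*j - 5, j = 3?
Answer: -2552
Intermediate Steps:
x = 35 (x = -5*(-7) = 35)
w = -2 (w = 1*3 - 5 = 3 - 5 = -2)
h(K, Z) = -16 + 8*K + 8*Z (h(K, Z) = 8*((K + Z) - 2) = 8*(-2 + K + Z) = -16 + 8*K + 8*Z)
-8*(h(x, u(3)) + 63) = -8*((-16 + 8*35 + 8*(-1)) + 63) = -8*((-16 + 280 - 8) + 63) = -8*(256 + 63) = -8*319 = -2552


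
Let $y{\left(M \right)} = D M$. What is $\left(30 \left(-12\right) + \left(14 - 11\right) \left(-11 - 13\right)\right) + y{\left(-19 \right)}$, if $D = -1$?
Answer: $-413$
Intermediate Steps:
$y{\left(M \right)} = - M$
$\left(30 \left(-12\right) + \left(14 - 11\right) \left(-11 - 13\right)\right) + y{\left(-19 \right)} = \left(30 \left(-12\right) + \left(14 - 11\right) \left(-11 - 13\right)\right) - -19 = \left(-360 + 3 \left(-24\right)\right) + 19 = \left(-360 - 72\right) + 19 = -432 + 19 = -413$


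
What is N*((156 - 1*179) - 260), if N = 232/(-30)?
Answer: 32828/15 ≈ 2188.5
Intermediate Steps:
N = -116/15 (N = 232*(-1/30) = -116/15 ≈ -7.7333)
N*((156 - 1*179) - 260) = -116*((156 - 1*179) - 260)/15 = -116*((156 - 179) - 260)/15 = -116*(-23 - 260)/15 = -116/15*(-283) = 32828/15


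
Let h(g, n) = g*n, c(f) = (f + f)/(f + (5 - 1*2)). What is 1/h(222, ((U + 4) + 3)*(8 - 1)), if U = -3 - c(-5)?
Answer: -1/1554 ≈ -0.00064350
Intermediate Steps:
c(f) = 2*f/(3 + f) (c(f) = (2*f)/(f + (5 - 2)) = (2*f)/(f + 3) = (2*f)/(3 + f) = 2*f/(3 + f))
U = -8 (U = -3 - 2*(-5)/(3 - 5) = -3 - 2*(-5)/(-2) = -3 - 2*(-5)*(-1)/2 = -3 - 1*5 = -3 - 5 = -8)
1/h(222, ((U + 4) + 3)*(8 - 1)) = 1/(222*(((-8 + 4) + 3)*(8 - 1))) = 1/(222*((-4 + 3)*7)) = 1/(222*(-1*7)) = 1/(222*(-7)) = 1/(-1554) = -1/1554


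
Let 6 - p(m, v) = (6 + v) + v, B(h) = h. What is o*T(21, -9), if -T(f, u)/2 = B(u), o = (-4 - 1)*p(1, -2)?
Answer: -360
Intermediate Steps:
p(m, v) = -2*v (p(m, v) = 6 - ((6 + v) + v) = 6 - (6 + 2*v) = 6 + (-6 - 2*v) = -2*v)
o = -20 (o = (-4 - 1)*(-2*(-2)) = -5*4 = -20)
T(f, u) = -2*u
o*T(21, -9) = -(-40)*(-9) = -20*18 = -360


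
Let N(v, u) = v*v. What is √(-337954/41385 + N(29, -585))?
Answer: √1426409800935/41385 ≈ 28.859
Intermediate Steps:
N(v, u) = v²
√(-337954/41385 + N(29, -585)) = √(-337954/41385 + 29²) = √(-337954*1/41385 + 841) = √(-337954/41385 + 841) = √(34466831/41385) = √1426409800935/41385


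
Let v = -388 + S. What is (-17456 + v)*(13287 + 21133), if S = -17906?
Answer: -1230515000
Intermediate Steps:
v = -18294 (v = -388 - 17906 = -18294)
(-17456 + v)*(13287 + 21133) = (-17456 - 18294)*(13287 + 21133) = -35750*34420 = -1230515000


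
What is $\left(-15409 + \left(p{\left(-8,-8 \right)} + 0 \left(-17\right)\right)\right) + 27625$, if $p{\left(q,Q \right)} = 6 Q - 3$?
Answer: $12165$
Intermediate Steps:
$p{\left(q,Q \right)} = -3 + 6 Q$
$\left(-15409 + \left(p{\left(-8,-8 \right)} + 0 \left(-17\right)\right)\right) + 27625 = \left(-15409 + \left(\left(-3 + 6 \left(-8\right)\right) + 0 \left(-17\right)\right)\right) + 27625 = \left(-15409 + \left(\left(-3 - 48\right) + 0\right)\right) + 27625 = \left(-15409 + \left(-51 + 0\right)\right) + 27625 = \left(-15409 - 51\right) + 27625 = -15460 + 27625 = 12165$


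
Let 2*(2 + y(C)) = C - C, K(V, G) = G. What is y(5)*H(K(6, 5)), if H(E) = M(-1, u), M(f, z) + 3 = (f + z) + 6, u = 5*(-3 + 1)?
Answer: 16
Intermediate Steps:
y(C) = -2 (y(C) = -2 + (C - C)/2 = -2 + (½)*0 = -2 + 0 = -2)
u = -10 (u = 5*(-2) = -10)
M(f, z) = 3 + f + z (M(f, z) = -3 + ((f + z) + 6) = -3 + (6 + f + z) = 3 + f + z)
H(E) = -8 (H(E) = 3 - 1 - 10 = -8)
y(5)*H(K(6, 5)) = -2*(-8) = 16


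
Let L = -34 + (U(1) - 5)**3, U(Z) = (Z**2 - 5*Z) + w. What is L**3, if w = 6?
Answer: -226981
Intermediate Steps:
U(Z) = 6 + Z**2 - 5*Z (U(Z) = (Z**2 - 5*Z) + 6 = 6 + Z**2 - 5*Z)
L = -61 (L = -34 + ((6 + 1**2 - 5*1) - 5)**3 = -34 + ((6 + 1 - 5) - 5)**3 = -34 + (2 - 5)**3 = -34 + (-3)**3 = -34 - 27 = -61)
L**3 = (-61)**3 = -226981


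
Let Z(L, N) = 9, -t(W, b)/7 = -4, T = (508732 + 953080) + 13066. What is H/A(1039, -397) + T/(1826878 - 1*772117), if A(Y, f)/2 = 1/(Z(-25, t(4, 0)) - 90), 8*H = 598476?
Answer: -4260929757089/1406348 ≈ -3.0298e+6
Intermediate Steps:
T = 1474878 (T = 1461812 + 13066 = 1474878)
H = 149619/2 (H = (⅛)*598476 = 149619/2 ≈ 74810.)
t(W, b) = 28 (t(W, b) = -7*(-4) = 28)
A(Y, f) = -2/81 (A(Y, f) = 2/(9 - 90) = 2/(-81) = 2*(-1/81) = -2/81)
H/A(1039, -397) + T/(1826878 - 1*772117) = 149619/(2*(-2/81)) + 1474878/(1826878 - 1*772117) = (149619/2)*(-81/2) + 1474878/(1826878 - 772117) = -12119139/4 + 1474878/1054761 = -12119139/4 + 1474878*(1/1054761) = -12119139/4 + 491626/351587 = -4260929757089/1406348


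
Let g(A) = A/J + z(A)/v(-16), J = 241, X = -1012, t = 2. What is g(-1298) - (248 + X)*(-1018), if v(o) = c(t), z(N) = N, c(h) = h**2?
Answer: -375035469/482 ≈ -7.7808e+5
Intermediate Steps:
v(o) = 4 (v(o) = 2**2 = 4)
g(A) = 245*A/964 (g(A) = A/241 + A/4 = 245*A/964)
g(-1298) - (248 + X)*(-1018) = (245/964)*(-1298) - (248 - 1012)*(-1018) = -159005/482 - (-764)*(-1018) = -159005/482 - 1*777752 = -159005/482 - 777752 = -375035469/482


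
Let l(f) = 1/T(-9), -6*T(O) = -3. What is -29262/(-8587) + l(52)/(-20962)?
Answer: 306686435/90000347 ≈ 3.4076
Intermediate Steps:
T(O) = 1/2 (T(O) = -1/6*(-3) = 1/2)
l(f) = 2 (l(f) = 1/(1/2) = 2)
-29262/(-8587) + l(52)/(-20962) = -29262/(-8587) + 2/(-20962) = -29262*(-1/8587) + 2*(-1/20962) = 29262/8587 - 1/10481 = 306686435/90000347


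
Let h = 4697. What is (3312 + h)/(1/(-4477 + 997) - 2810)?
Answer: -27871320/9778801 ≈ -2.8502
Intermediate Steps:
(3312 + h)/(1/(-4477 + 997) - 2810) = (3312 + 4697)/(1/(-4477 + 997) - 2810) = 8009/(1/(-3480) - 2810) = 8009/(-1/3480 - 2810) = 8009/(-9778801/3480) = 8009*(-3480/9778801) = -27871320/9778801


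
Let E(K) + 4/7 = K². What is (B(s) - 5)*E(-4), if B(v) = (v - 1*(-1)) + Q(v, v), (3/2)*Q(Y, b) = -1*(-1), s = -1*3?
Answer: -684/7 ≈ -97.714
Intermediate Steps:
s = -3
Q(Y, b) = ⅔ (Q(Y, b) = 2*(-1*(-1))/3 = (⅔)*1 = ⅔)
E(K) = -4/7 + K²
B(v) = 5/3 + v (B(v) = (v - 1*(-1)) + ⅔ = (v + 1) + ⅔ = (1 + v) + ⅔ = 5/3 + v)
(B(s) - 5)*E(-4) = ((5/3 - 3) - 5)*(-4/7 + (-4)²) = (-4/3 - 5)*(-4/7 + 16) = -19/3*108/7 = -684/7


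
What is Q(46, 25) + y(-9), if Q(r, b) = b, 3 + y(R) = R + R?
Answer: 4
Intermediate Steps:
y(R) = -3 + 2*R (y(R) = -3 + (R + R) = -3 + 2*R)
Q(46, 25) + y(-9) = 25 + (-3 + 2*(-9)) = 25 + (-3 - 18) = 25 - 21 = 4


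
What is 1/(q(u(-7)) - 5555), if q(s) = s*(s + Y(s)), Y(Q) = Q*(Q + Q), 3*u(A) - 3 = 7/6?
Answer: -1458/8088565 ≈ -0.00018025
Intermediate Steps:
u(A) = 25/18 (u(A) = 1 + (7/6)/3 = 1 + (7*(⅙))/3 = 1 + (⅓)*(7/6) = 1 + 7/18 = 25/18)
Y(Q) = 2*Q² (Y(Q) = Q*(2*Q) = 2*Q²)
q(s) = s*(s + 2*s²)
1/(q(u(-7)) - 5555) = 1/((25/18)²*(1 + 2*(25/18)) - 5555) = 1/(625*(1 + 25/9)/324 - 5555) = 1/((625/324)*(34/9) - 5555) = 1/(10625/1458 - 5555) = 1/(-8088565/1458) = -1458/8088565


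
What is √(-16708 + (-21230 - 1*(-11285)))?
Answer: I*√26653 ≈ 163.26*I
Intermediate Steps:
√(-16708 + (-21230 - 1*(-11285))) = √(-16708 + (-21230 + 11285)) = √(-16708 - 9945) = √(-26653) = I*√26653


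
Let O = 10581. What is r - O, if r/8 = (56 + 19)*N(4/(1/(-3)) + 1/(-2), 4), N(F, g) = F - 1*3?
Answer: -19881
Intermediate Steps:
N(F, g) = -3 + F (N(F, g) = F - 3 = -3 + F)
r = -9300 (r = 8*((56 + 19)*(-3 + (4/(1/(-3)) + 1/(-2)))) = 8*(75*(-3 + (4/(-⅓) + 1*(-½)))) = 8*(75*(-3 + (4*(-3) - ½))) = 8*(75*(-3 + (-12 - ½))) = 8*(75*(-3 - 25/2)) = 8*(75*(-31/2)) = 8*(-2325/2) = -9300)
r - O = -9300 - 1*10581 = -9300 - 10581 = -19881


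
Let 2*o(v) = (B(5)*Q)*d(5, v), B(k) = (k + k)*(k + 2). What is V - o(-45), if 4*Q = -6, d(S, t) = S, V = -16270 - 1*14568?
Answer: -61151/2 ≈ -30576.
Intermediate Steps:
V = -30838 (V = -16270 - 14568 = -30838)
Q = -3/2 (Q = (¼)*(-6) = -3/2 ≈ -1.5000)
B(k) = 2*k*(2 + k) (B(k) = (2*k)*(2 + k) = 2*k*(2 + k))
o(v) = -525/2 (o(v) = (((2*5*(2 + 5))*(-3/2))*5)/2 = (((2*5*7)*(-3/2))*5)/2 = ((70*(-3/2))*5)/2 = (-105*5)/2 = (½)*(-525) = -525/2)
V - o(-45) = -30838 - 1*(-525/2) = -30838 + 525/2 = -61151/2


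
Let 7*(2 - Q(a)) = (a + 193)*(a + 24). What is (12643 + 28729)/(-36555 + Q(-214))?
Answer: -41372/37123 ≈ -1.1145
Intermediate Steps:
Q(a) = 2 - (24 + a)*(193 + a)/7 (Q(a) = 2 - (a + 193)*(a + 24)/7 = 2 - (193 + a)*(24 + a)/7 = 2 - (24 + a)*(193 + a)/7)
(12643 + 28729)/(-36555 + Q(-214)) = (12643 + 28729)/(-36555 + (-4618/7 - 31*(-214) - 1/7*(-214)**2)) = 41372/(-36555 + (-4618/7 + 6634 - 1/7*45796)) = 41372/(-36555 + (-4618/7 + 6634 - 45796/7)) = 41372/(-36555 - 568) = 41372/(-37123) = 41372*(-1/37123) = -41372/37123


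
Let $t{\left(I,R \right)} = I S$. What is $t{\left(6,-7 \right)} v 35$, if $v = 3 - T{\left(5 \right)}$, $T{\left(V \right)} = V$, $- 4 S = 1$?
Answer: $105$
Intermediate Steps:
$S = - \frac{1}{4}$ ($S = \left(- \frac{1}{4}\right) 1 = - \frac{1}{4} \approx -0.25$)
$t{\left(I,R \right)} = - \frac{I}{4}$ ($t{\left(I,R \right)} = I \left(- \frac{1}{4}\right) = - \frac{I}{4}$)
$v = -2$ ($v = 3 - 5 = -2$)
$t{\left(6,-7 \right)} v 35 = \left(- \frac{1}{4}\right) 6 \left(-2\right) 35 = \left(- \frac{3}{2}\right) \left(-2\right) 35 = 3 \cdot 35 = 105$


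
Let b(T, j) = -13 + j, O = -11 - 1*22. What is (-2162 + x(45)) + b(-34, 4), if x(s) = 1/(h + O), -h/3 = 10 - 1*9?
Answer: -78157/36 ≈ -2171.0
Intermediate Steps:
h = -3 (h = -3*(10 - 1*9) = -3*(10 - 9) = -3*1 = -3)
O = -33 (O = -11 - 22 = -33)
x(s) = -1/36 (x(s) = 1/(-3 - 33) = 1/(-36) = -1/36)
(-2162 + x(45)) + b(-34, 4) = (-2162 - 1/36) + (-13 + 4) = -77833/36 - 9 = -78157/36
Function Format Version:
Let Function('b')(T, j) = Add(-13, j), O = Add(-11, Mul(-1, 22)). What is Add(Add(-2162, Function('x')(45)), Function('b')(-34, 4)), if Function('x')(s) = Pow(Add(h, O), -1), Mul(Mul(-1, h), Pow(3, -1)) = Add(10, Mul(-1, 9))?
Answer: Rational(-78157, 36) ≈ -2171.0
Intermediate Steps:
h = -3 (h = Mul(-3, Add(10, Mul(-1, 9))) = Mul(-3, Add(10, -9)) = Mul(-3, 1) = -3)
O = -33 (O = Add(-11, -22) = -33)
Function('x')(s) = Rational(-1, 36) (Function('x')(s) = Pow(Add(-3, -33), -1) = Pow(-36, -1) = Rational(-1, 36))
Add(Add(-2162, Function('x')(45)), Function('b')(-34, 4)) = Add(Add(-2162, Rational(-1, 36)), Add(-13, 4)) = Add(Rational(-77833, 36), -9) = Rational(-78157, 36)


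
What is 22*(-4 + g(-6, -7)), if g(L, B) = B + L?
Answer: -374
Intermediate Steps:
22*(-4 + g(-6, -7)) = 22*(-4 + (-7 - 6)) = 22*(-4 - 13) = 22*(-17) = -374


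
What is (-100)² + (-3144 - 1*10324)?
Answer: -3468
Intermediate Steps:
(-100)² + (-3144 - 1*10324) = 10000 + (-3144 - 10324) = 10000 - 13468 = -3468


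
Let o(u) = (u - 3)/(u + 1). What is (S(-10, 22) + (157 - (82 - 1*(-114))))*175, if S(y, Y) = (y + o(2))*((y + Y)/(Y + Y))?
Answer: -80500/11 ≈ -7318.2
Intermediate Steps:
o(u) = (-3 + u)/(1 + u)
S(y, Y) = (-⅓ + y)*(Y + y)/(2*Y) (S(y, Y) = (y + (-3 + 2)/(1 + 2))*((y + Y)/(Y + Y)) = (y - 1/3)*((Y + y)/((2*Y))) = (y + (⅓)*(-1))*((Y + y)*(1/(2*Y))) = (y - ⅓)*((Y + y)/(2*Y)) = (-⅓ + y)*((Y + y)/(2*Y)) = (-⅓ + y)*(Y + y)/(2*Y))
(S(-10, 22) + (157 - (82 - 1*(-114))))*175 = ((⅙)*(-1*(-10) + 3*(-10)² + 22*(-1 + 3*(-10)))/22 + (157 - (82 - 1*(-114))))*175 = ((⅙)*(1/22)*(10 + 3*100 + 22*(-1 - 30)) + (157 - (82 + 114)))*175 = ((⅙)*(1/22)*(10 + 300 + 22*(-31)) + (157 - 1*196))*175 = ((⅙)*(1/22)*(10 + 300 - 682) + (157 - 196))*175 = ((⅙)*(1/22)*(-372) - 39)*175 = (-31/11 - 39)*175 = -460/11*175 = -80500/11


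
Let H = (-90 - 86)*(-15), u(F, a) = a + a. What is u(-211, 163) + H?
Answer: 2966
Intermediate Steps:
u(F, a) = 2*a
H = 2640 (H = -176*(-15) = 2640)
u(-211, 163) + H = 2*163 + 2640 = 326 + 2640 = 2966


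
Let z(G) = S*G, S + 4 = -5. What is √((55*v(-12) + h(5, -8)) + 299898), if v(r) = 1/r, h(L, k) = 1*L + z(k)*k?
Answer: √10775607/6 ≈ 547.10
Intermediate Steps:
S = -9 (S = -4 - 5 = -9)
z(G) = -9*G
h(L, k) = L - 9*k² (h(L, k) = 1*L + (-9*k)*k = L - 9*k²)
√((55*v(-12) + h(5, -8)) + 299898) = √((55/(-12) + (5 - 9*(-8)²)) + 299898) = √((55*(-1/12) + (5 - 9*64)) + 299898) = √((-55/12 + (5 - 576)) + 299898) = √((-55/12 - 571) + 299898) = √(-6907/12 + 299898) = √(3591869/12) = √10775607/6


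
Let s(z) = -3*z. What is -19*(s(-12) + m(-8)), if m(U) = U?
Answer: -532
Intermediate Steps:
-19*(s(-12) + m(-8)) = -19*(-3*(-12) - 8) = -19*(36 - 8) = -19*28 = -532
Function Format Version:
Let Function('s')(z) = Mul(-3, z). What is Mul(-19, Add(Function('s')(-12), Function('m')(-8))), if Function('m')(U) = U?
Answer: -532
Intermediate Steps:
Mul(-19, Add(Function('s')(-12), Function('m')(-8))) = Mul(-19, Add(Mul(-3, -12), -8)) = Mul(-19, Add(36, -8)) = Mul(-19, 28) = -532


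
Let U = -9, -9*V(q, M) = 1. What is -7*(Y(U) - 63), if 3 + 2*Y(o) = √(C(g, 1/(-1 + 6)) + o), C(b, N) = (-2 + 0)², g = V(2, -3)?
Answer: 903/2 - 7*I*√5/2 ≈ 451.5 - 7.8262*I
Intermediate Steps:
V(q, M) = -⅑ (V(q, M) = -⅑*1 = -⅑)
g = -⅑ ≈ -0.11111
C(b, N) = 4 (C(b, N) = (-2)² = 4)
Y(o) = -3/2 + √(4 + o)/2
-7*(Y(U) - 63) = -7*((-3/2 + √(4 - 9)/2) - 63) = -7*((-3/2 + √(-5)/2) - 63) = -7*((-3/2 + (I*√5)/2) - 63) = -7*((-3/2 + I*√5/2) - 63) = -7*(-129/2 + I*√5/2) = 903/2 - 7*I*√5/2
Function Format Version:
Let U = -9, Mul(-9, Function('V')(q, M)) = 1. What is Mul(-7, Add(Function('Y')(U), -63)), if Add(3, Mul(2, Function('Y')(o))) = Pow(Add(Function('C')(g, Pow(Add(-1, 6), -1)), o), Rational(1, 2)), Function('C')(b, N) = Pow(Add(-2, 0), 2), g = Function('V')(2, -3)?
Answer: Add(Rational(903, 2), Mul(Rational(-7, 2), I, Pow(5, Rational(1, 2)))) ≈ Add(451.50, Mul(-7.8262, I))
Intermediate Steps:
Function('V')(q, M) = Rational(-1, 9) (Function('V')(q, M) = Mul(Rational(-1, 9), 1) = Rational(-1, 9))
g = Rational(-1, 9) ≈ -0.11111
Function('C')(b, N) = 4 (Function('C')(b, N) = Pow(-2, 2) = 4)
Function('Y')(o) = Add(Rational(-3, 2), Mul(Rational(1, 2), Pow(Add(4, o), Rational(1, 2))))
Mul(-7, Add(Function('Y')(U), -63)) = Mul(-7, Add(Add(Rational(-3, 2), Mul(Rational(1, 2), Pow(Add(4, -9), Rational(1, 2)))), -63)) = Mul(-7, Add(Add(Rational(-3, 2), Mul(Rational(1, 2), Pow(-5, Rational(1, 2)))), -63)) = Mul(-7, Add(Add(Rational(-3, 2), Mul(Rational(1, 2), Mul(I, Pow(5, Rational(1, 2))))), -63)) = Mul(-7, Add(Add(Rational(-3, 2), Mul(Rational(1, 2), I, Pow(5, Rational(1, 2)))), -63)) = Mul(-7, Add(Rational(-129, 2), Mul(Rational(1, 2), I, Pow(5, Rational(1, 2))))) = Add(Rational(903, 2), Mul(Rational(-7, 2), I, Pow(5, Rational(1, 2))))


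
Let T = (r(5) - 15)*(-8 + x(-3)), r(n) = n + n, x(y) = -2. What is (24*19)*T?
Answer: 22800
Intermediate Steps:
r(n) = 2*n
T = 50 (T = (2*5 - 15)*(-8 - 2) = (10 - 15)*(-10) = -5*(-10) = 50)
(24*19)*T = (24*19)*50 = 456*50 = 22800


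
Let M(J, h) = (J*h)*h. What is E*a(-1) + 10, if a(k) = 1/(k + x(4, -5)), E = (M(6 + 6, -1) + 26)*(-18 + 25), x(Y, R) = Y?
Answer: 296/3 ≈ 98.667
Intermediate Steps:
M(J, h) = J*h²
E = 266 (E = ((6 + 6)*(-1)² + 26)*(-18 + 25) = (12*1 + 26)*7 = (12 + 26)*7 = 38*7 = 266)
a(k) = 1/(4 + k) (a(k) = 1/(k + 4) = 1/(4 + k))
E*a(-1) + 10 = 266/(4 - 1) + 10 = 266/3 + 10 = 296/3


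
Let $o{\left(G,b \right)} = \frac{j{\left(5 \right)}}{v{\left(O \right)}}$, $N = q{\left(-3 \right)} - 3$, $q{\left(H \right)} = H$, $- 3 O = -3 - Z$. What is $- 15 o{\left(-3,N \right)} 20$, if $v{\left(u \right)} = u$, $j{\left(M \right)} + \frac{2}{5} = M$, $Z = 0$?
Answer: $-1380$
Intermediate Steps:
$j{\left(M \right)} = - \frac{2}{5} + M$
$O = 1$ ($O = - \frac{-3 - 0}{3} = - \frac{-3 + 0}{3} = \left(- \frac{1}{3}\right) \left(-3\right) = 1$)
$N = -6$ ($N = -3 - 3 = -6$)
$o{\left(G,b \right)} = \frac{23}{5}$ ($o{\left(G,b \right)} = \frac{- \frac{2}{5} + 5}{1} = \frac{23}{5} \cdot 1 = \frac{23}{5}$)
$- 15 o{\left(-3,N \right)} 20 = \left(-15\right) \frac{23}{5} \cdot 20 = \left(-69\right) 20 = -1380$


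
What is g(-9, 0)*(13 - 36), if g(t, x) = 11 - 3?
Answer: -184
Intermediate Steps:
g(t, x) = 8
g(-9, 0)*(13 - 36) = 8*(13 - 36) = 8*(-23) = -184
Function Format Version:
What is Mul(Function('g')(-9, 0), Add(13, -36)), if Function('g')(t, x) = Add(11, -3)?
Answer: -184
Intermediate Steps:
Function('g')(t, x) = 8
Mul(Function('g')(-9, 0), Add(13, -36)) = Mul(8, Add(13, -36)) = Mul(8, -23) = -184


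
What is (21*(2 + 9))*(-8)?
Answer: -1848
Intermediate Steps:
(21*(2 + 9))*(-8) = (21*11)*(-8) = 231*(-8) = -1848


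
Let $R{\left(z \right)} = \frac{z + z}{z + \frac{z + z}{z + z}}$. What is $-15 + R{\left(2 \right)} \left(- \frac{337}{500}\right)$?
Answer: $- \frac{5962}{375} \approx -15.899$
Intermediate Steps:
$R{\left(z \right)} = \frac{2 z}{1 + z}$ ($R{\left(z \right)} = \frac{2 z}{z + \frac{2 z}{2 z}} = \frac{2 z}{z + 2 z \frac{1}{2 z}} = \frac{2 z}{z + 1} = \frac{2 z}{1 + z}$)
$-15 + R{\left(2 \right)} \left(- \frac{337}{500}\right) = -15 + 2 \cdot 2 \frac{1}{1 + 2} \left(- \frac{337}{500}\right) = -15 + 2 \cdot 2 \cdot \frac{1}{3} \left(\left(-337\right) \frac{1}{500}\right) = -15 + 2 \cdot 2 \cdot \frac{1}{3} \left(- \frac{337}{500}\right) = -15 + \frac{4}{3} \left(- \frac{337}{500}\right) = -15 - \frac{337}{375} = - \frac{5962}{375}$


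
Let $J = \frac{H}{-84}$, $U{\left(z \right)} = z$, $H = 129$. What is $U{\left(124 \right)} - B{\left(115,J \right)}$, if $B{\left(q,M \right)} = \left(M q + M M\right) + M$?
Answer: $\frac{235031}{784} \approx 299.78$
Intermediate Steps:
$J = - \frac{43}{28}$ ($J = \frac{129}{-84} = 129 \left(- \frac{1}{84}\right) = - \frac{43}{28} \approx -1.5357$)
$B{\left(q,M \right)} = M + M^{2} + M q$ ($B{\left(q,M \right)} = \left(M q + M^{2}\right) + M = \left(M^{2} + M q\right) + M = M + M^{2} + M q$)
$U{\left(124 \right)} - B{\left(115,J \right)} = 124 - - \frac{43 \left(1 - \frac{43}{28} + 115\right)}{28} = 124 - \left(- \frac{43}{28}\right) \frac{3205}{28} = 124 - - \frac{137815}{784} = 124 + \frac{137815}{784} = \frac{235031}{784}$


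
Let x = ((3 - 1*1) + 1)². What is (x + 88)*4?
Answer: 388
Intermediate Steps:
x = 9 (x = ((3 - 1) + 1)² = (2 + 1)² = 3² = 9)
(x + 88)*4 = (9 + 88)*4 = 97*4 = 388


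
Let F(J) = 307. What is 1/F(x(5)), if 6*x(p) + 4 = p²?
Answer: 1/307 ≈ 0.0032573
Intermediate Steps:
x(p) = -⅔ + p²/6
1/F(x(5)) = 1/307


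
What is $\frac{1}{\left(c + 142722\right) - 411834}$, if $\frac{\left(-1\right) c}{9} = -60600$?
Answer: $\frac{1}{276288} \approx 3.6194 \cdot 10^{-6}$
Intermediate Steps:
$c = 545400$ ($c = \left(-9\right) \left(-60600\right) = 545400$)
$\frac{1}{\left(c + 142722\right) - 411834} = \frac{1}{\left(545400 + 142722\right) - 411834} = \frac{1}{688122 - 411834} = \frac{1}{276288}$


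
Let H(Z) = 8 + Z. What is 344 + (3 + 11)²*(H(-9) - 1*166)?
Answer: -32388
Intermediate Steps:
344 + (3 + 11)²*(H(-9) - 1*166) = 344 + (3 + 11)²*((8 - 9) - 1*166) = 344 + 14²*(-1 - 166) = 344 + 196*(-167) = 344 - 32732 = -32388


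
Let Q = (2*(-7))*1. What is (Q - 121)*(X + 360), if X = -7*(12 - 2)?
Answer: -39150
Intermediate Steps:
Q = -14 (Q = -14*1 = -14)
X = -70 (X = -7*10 = -70)
(Q - 121)*(X + 360) = (-14 - 121)*(-70 + 360) = -135*290 = -39150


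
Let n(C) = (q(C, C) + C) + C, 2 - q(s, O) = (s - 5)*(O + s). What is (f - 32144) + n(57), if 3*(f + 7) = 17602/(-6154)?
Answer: -350445254/9231 ≈ -37964.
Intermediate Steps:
q(s, O) = 2 - (-5 + s)*(O + s) (q(s, O) = 2 - (s - 5)*(O + s) = 2 - (-5 + s)*(O + s))
f = -73418/9231 (f = -7 + (17602/(-6154))/3 = -7 + (17602*(-1/6154))/3 = -7 + (1/3)*(-8801/3077) = -7 - 8801/9231 = -73418/9231 ≈ -7.9534)
n(C) = 2 - 2*C**2 + 12*C (n(C) = ((2 - C**2 + 5*C + 5*C - C*C) + C) + C = ((2 - C**2 + 5*C + 5*C - C**2) + C) + C = ((2 - 2*C**2 + 10*C) + C) + C = (2 - 2*C**2 + 11*C) + C = 2 - 2*C**2 + 12*C)
(f - 32144) + n(57) = (-73418/9231 - 32144) + (2 - 2*57**2 + 12*57) = -296794682/9231 + (2 - 2*3249 + 684) = -296794682/9231 + (2 - 6498 + 684) = -296794682/9231 - 5812 = -350445254/9231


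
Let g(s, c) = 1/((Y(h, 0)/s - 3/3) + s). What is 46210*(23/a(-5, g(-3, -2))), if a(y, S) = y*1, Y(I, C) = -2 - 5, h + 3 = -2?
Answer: -212566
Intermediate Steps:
h = -5 (h = -3 - 2 = -5)
Y(I, C) = -7
g(s, c) = 1/(-1 + s - 7/s) (g(s, c) = 1/((-7/s - 3/3) + s) = 1/((-7/s - 3*⅓) + s) = 1/((-7/s - 1) + s) = 1/((-1 - 7/s) + s) = 1/(-1 + s - 7/s))
a(y, S) = y
46210*(23/a(-5, g(-3, -2))) = 46210*(23/(-5)) = 46210*(23*(-⅕)) = 46210*(-23/5) = -212566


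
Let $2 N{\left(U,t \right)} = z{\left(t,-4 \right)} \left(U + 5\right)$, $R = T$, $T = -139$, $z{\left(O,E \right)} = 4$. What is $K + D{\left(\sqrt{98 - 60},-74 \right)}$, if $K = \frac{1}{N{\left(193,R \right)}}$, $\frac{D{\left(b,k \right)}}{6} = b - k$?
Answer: $\frac{175825}{396} + 6 \sqrt{38} \approx 480.99$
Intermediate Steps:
$R = -139$
$N{\left(U,t \right)} = 10 + 2 U$ ($N{\left(U,t \right)} = \frac{4 \left(U + 5\right)}{2} = \frac{4 \left(5 + U\right)}{2} = \frac{20 + 4 U}{2} = 10 + 2 U$)
$D{\left(b,k \right)} = - 6 k + 6 b$ ($D{\left(b,k \right)} = 6 \left(b - k\right) = - 6 k + 6 b$)
$K = \frac{1}{396}$ ($K = \frac{1}{10 + 2 \cdot 193} = \frac{1}{10 + 386} = \frac{1}{396} \approx 0.0025253$)
$K + D{\left(\sqrt{98 - 60},-74 \right)} = \frac{1}{396} + \left(\left(-6\right) \left(-74\right) + 6 \sqrt{98 - 60}\right) = \frac{1}{396} + \left(444 + 6 \sqrt{38}\right) = \frac{175825}{396} + 6 \sqrt{38}$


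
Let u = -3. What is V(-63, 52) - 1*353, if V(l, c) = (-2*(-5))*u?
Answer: -383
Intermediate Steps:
V(l, c) = -30 (V(l, c) = -2*(-5)*(-3) = 10*(-3) = -30)
V(-63, 52) - 1*353 = -30 - 1*353 = -30 - 353 = -383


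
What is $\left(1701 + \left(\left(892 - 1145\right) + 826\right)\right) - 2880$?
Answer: $-606$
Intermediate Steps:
$\left(1701 + \left(\left(892 - 1145\right) + 826\right)\right) - 2880 = \left(1701 + \left(-253 + 826\right)\right) - 2880 = \left(1701 + 573\right) - 2880 = 2274 - 2880 = -606$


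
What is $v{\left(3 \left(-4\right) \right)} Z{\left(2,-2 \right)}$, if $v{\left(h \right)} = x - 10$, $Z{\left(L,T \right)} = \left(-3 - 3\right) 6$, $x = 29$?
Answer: $-684$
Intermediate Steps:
$Z{\left(L,T \right)} = -36$ ($Z{\left(L,T \right)} = \left(-6\right) 6 = -36$)
$v{\left(h \right)} = 19$ ($v{\left(h \right)} = 29 - 10 = 19$)
$v{\left(3 \left(-4\right) \right)} Z{\left(2,-2 \right)} = 19 \left(-36\right) = -684$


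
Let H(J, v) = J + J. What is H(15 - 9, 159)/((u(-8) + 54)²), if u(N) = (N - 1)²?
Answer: 4/6075 ≈ 0.00065844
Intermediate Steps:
H(J, v) = 2*J
u(N) = (-1 + N)²
H(15 - 9, 159)/((u(-8) + 54)²) = (2*(15 - 9))/(((-1 - 8)² + 54)²) = (2*6)/(((-9)² + 54)²) = 12/((81 + 54)²) = 12/(135²) = 12/18225 = 12*(1/18225) = 4/6075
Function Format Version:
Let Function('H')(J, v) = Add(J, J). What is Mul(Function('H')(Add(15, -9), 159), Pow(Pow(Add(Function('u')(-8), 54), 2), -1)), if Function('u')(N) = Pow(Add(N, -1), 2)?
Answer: Rational(4, 6075) ≈ 0.00065844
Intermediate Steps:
Function('H')(J, v) = Mul(2, J)
Function('u')(N) = Pow(Add(-1, N), 2)
Mul(Function('H')(Add(15, -9), 159), Pow(Pow(Add(Function('u')(-8), 54), 2), -1)) = Mul(Mul(2, Add(15, -9)), Pow(Pow(Add(Pow(Add(-1, -8), 2), 54), 2), -1)) = Mul(Mul(2, 6), Pow(Pow(Add(Pow(-9, 2), 54), 2), -1)) = Mul(12, Pow(Pow(Add(81, 54), 2), -1)) = Mul(12, Pow(Pow(135, 2), -1)) = Mul(12, Pow(18225, -1)) = Mul(12, Rational(1, 18225)) = Rational(4, 6075)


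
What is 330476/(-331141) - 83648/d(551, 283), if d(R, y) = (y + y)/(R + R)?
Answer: -15262398109476/93712903 ≈ -1.6286e+5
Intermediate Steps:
d(R, y) = y/R (d(R, y) = (2*y)/((2*R)) = (2*y)*(1/(2*R)) = y/R)
330476/(-331141) - 83648/d(551, 283) = 330476/(-331141) - 83648/(283/551) = 330476*(-1/331141) - 83648/(283*(1/551)) = -330476/331141 - 83648/283/551 = -330476/331141 - 83648*551/283 = -330476/331141 - 46090048/283 = -15262398109476/93712903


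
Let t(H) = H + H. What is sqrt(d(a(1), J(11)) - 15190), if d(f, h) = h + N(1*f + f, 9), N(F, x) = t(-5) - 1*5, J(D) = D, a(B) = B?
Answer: I*sqrt(15194) ≈ 123.26*I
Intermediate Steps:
t(H) = 2*H
N(F, x) = -15 (N(F, x) = 2*(-5) - 1*5 = -10 - 5 = -15)
d(f, h) = -15 + h (d(f, h) = h - 15 = -15 + h)
sqrt(d(a(1), J(11)) - 15190) = sqrt((-15 + 11) - 15190) = sqrt(-4 - 15190) = sqrt(-15194) = I*sqrt(15194)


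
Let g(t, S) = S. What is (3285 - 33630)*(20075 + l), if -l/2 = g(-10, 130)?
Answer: -601286175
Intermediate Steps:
l = -260 (l = -2*130 = -260)
(3285 - 33630)*(20075 + l) = (3285 - 33630)*(20075 - 260) = -30345*19815 = -601286175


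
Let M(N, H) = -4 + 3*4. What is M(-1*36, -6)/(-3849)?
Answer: -8/3849 ≈ -0.0020785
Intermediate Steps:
M(N, H) = 8 (M(N, H) = -4 + 12 = 8)
M(-1*36, -6)/(-3849) = 8/(-3849) = 8*(-1/3849) = -8/3849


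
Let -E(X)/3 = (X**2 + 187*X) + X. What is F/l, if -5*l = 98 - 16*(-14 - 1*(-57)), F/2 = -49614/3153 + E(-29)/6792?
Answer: -32595871/140388376 ≈ -0.23218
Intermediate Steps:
E(X) = -564*X - 3*X**2 (E(X) = -3*((X**2 + 187*X) + X) = -3*(X**2 + 188*X) = -564*X - 3*X**2)
F = -32595871/1189732 (F = 2*(-49614/3153 - 3*(-29)*(188 - 29)/6792) = 2*(-49614*1/3153 - 3*(-29)*159*(1/6792)) = 2*(-16538/1051 + 13833*(1/6792)) = 2*(-16538/1051 + 4611/2264) = 2*(-32595871/2379464) = -32595871/1189732 ≈ -27.398)
l = 118 (l = -(98 - 16*(-14 - 1*(-57)))/5 = -(98 - 16*(-14 + 57))/5 = -(98 - 16*43)/5 = -(98 - 688)/5 = -1/5*(-590) = 118)
F/l = -32595871/1189732/118 = -32595871/1189732*1/118 = -32595871/140388376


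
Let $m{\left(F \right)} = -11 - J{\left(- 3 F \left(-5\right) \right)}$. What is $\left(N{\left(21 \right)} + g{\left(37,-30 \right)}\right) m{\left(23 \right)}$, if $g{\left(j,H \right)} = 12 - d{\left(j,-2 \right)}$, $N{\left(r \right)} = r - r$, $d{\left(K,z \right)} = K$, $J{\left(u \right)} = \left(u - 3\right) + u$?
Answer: $17450$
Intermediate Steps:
$J{\left(u \right)} = -3 + 2 u$ ($J{\left(u \right)} = \left(-3 + u\right) + u = -3 + 2 u$)
$N{\left(r \right)} = 0$
$g{\left(j,H \right)} = 12 - j$
$m{\left(F \right)} = -8 - 30 F$ ($m{\left(F \right)} = -11 - \left(-3 + 2 - 3 F \left(-5\right)\right) = -11 - \left(-3 + 2 \cdot 15 F\right) = -11 - \left(-3 + 30 F\right) = -8 - 30 F$)
$\left(N{\left(21 \right)} + g{\left(37,-30 \right)}\right) m{\left(23 \right)} = \left(0 + \left(12 - 37\right)\right) \left(-8 - 690\right) = \left(0 - 25\right) \left(-698\right) = \left(-25\right) \left(-698\right) = 17450$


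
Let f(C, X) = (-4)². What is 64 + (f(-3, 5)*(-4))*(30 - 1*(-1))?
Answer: -1920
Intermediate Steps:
f(C, X) = 16
64 + (f(-3, 5)*(-4))*(30 - 1*(-1)) = 64 + (16*(-4))*(30 - 1*(-1)) = 64 - 64*(30 + 1) = 64 - 64*31 = 64 - 1984 = -1920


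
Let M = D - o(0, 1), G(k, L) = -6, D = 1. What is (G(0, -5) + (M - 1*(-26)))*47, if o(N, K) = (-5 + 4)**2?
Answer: 940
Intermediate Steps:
o(N, K) = 1 (o(N, K) = (-1)**2 = 1)
M = 0 (M = 1 - 1*1 = 1 - 1 = 0)
(G(0, -5) + (M - 1*(-26)))*47 = (-6 + (0 - 1*(-26)))*47 = (-6 + (0 + 26))*47 = (-6 + 26)*47 = 20*47 = 940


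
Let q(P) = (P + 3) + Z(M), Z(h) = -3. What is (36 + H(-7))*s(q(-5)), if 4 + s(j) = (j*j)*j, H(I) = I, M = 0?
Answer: -3741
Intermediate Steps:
q(P) = P (q(P) = (P + 3) - 3 = (3 + P) - 3 = P)
s(j) = -4 + j**3 (s(j) = -4 + (j*j)*j = -4 + j**2*j = -4 + j**3)
(36 + H(-7))*s(q(-5)) = (36 - 7)*(-4 + (-5)**3) = 29*(-4 - 125) = 29*(-129) = -3741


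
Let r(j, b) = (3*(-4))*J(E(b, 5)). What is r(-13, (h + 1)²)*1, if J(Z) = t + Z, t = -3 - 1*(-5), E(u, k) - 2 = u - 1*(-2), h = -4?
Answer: -180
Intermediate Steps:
E(u, k) = 4 + u (E(u, k) = 2 + (u - 1*(-2)) = 2 + (u + 2) = 2 + (2 + u) = 4 + u)
t = 2 (t = -3 + 5 = 2)
J(Z) = 2 + Z
r(j, b) = -72 - 12*b (r(j, b) = (3*(-4))*(2 + (4 + b)) = -12*(6 + b) = -72 - 12*b)
r(-13, (h + 1)²)*1 = (-72 - 12*(-4 + 1)²)*1 = (-72 - 12*(-3)²)*1 = (-72 - 12*9)*1 = (-72 - 108)*1 = -180*1 = -180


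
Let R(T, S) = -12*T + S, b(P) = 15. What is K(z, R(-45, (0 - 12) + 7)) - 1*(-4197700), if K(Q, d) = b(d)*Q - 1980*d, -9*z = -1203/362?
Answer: 1136102805/362 ≈ 3.1384e+6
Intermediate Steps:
z = 401/1086 (z = -(-401)/(3*362) = -⅑*(-1203/362) = 401/1086 ≈ 0.36925)
R(T, S) = S - 12*T
K(Q, d) = -1980*d + 15*Q (K(Q, d) = 15*Q - 1980*d = -1980*d + 15*Q)
K(z, R(-45, (0 - 12) + 7)) - 1*(-4197700) = (-1980*(((0 - 12) + 7) - 12*(-45)) + 15*(401/1086)) - 1*(-4197700) = (-1980*((-12 + 7) + 540) + 2005/362) + 4197700 = (-1980*(-5 + 540) + 2005/362) + 4197700 = (-1980*535 + 2005/362) + 4197700 = (-1059300 + 2005/362) + 4197700 = -383464595/362 + 4197700 = 1136102805/362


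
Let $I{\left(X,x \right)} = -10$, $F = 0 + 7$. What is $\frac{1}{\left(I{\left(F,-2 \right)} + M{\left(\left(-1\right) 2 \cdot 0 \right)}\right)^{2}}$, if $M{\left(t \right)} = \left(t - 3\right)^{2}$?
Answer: $1$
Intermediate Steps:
$F = 7$
$M{\left(t \right)} = \left(-3 + t\right)^{2}$
$\frac{1}{\left(I{\left(F,-2 \right)} + M{\left(\left(-1\right) 2 \cdot 0 \right)}\right)^{2}} = \frac{1}{\left(-10 + \left(-3 + \left(-1\right) 2 \cdot 0\right)^{2}\right)^{2}} = \frac{1}{\left(-10 + \left(-3 - 0\right)^{2}\right)^{2}} = \frac{1}{\left(-10 + \left(-3 + 0\right)^{2}\right)^{2}} = \frac{1}{\left(-10 + \left(-3\right)^{2}\right)^{2}} = \frac{1}{\left(-10 + 9\right)^{2}} = \frac{1}{\left(-1\right)^{2}} = 1^{-1} = 1$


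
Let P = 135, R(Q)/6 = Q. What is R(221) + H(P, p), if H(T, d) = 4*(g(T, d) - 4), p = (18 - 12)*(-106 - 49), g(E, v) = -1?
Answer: 1306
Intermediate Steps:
R(Q) = 6*Q
p = -930 (p = 6*(-155) = -930)
H(T, d) = -20 (H(T, d) = 4*(-1 - 4) = 4*(-5) = -20)
R(221) + H(P, p) = 6*221 - 20 = 1326 - 20 = 1306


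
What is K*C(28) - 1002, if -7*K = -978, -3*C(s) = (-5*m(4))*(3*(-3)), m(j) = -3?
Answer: 36996/7 ≈ 5285.1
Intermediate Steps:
C(s) = 45 (C(s) = -(-5*(-3))*3*(-3)/3 = -5*(-9) = -⅓*(-135) = 45)
K = 978/7 (K = -⅐*(-978) = 978/7 ≈ 139.71)
K*C(28) - 1002 = (978/7)*45 - 1002 = 44010/7 - 1002 = 36996/7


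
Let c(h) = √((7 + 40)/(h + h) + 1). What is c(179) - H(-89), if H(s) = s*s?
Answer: -7921 + 9*√1790/358 ≈ -7919.9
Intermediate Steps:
H(s) = s²
c(h) = √(1 + 47/(2*h)) (c(h) = √(47/((2*h)) + 1) = √(47*(1/(2*h)) + 1) = √(47/(2*h) + 1) = √(1 + 47/(2*h)))
c(179) - H(-89) = √(4 + 94/179)/2 - 1*(-89)² = √(4 + 94*(1/179))/2 - 1*7921 = √(4 + 94/179)/2 - 7921 = √(810/179)/2 - 7921 = (9*√1790/179)/2 - 7921 = 9*√1790/358 - 7921 = -7921 + 9*√1790/358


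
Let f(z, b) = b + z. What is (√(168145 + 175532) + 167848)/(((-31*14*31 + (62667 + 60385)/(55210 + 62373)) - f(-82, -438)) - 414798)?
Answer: -2467008923/6286736088 - 117583*√343677/50293888704 ≈ -0.39379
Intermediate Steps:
(√(168145 + 175532) + 167848)/(((-31*14*31 + (62667 + 60385)/(55210 + 62373)) - f(-82, -438)) - 414798) = (√(168145 + 175532) + 167848)/(((-31*14*31 + (62667 + 60385)/(55210 + 62373)) - (-438 - 82)) - 414798) = (√343677 + 167848)/(((-434*31 + 123052/117583) - 1*(-520)) - 414798) = (167848 + √343677)/(((-13454 + 123052*(1/117583)) + 520) - 414798) = (167848 + √343677)/(((-13454 + 123052/117583) + 520) - 414798) = (167848 + √343677)/((-1581838630/117583 + 520) - 414798) = (167848 + √343677)/(-1520695470/117583 - 414798) = (167848 + √343677)/(-50293888704/117583) = (167848 + √343677)*(-117583/50293888704) = -2467008923/6286736088 - 117583*√343677/50293888704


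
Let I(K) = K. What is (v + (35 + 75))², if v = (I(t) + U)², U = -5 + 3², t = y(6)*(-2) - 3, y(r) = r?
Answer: 53361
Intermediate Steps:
t = -15 (t = 6*(-2) - 3 = -12 - 3 = -15)
U = 4 (U = -5 + 9 = 4)
v = 121 (v = (-15 + 4)² = (-11)² = 121)
(v + (35 + 75))² = (121 + (35 + 75))² = (121 + 110)² = 231² = 53361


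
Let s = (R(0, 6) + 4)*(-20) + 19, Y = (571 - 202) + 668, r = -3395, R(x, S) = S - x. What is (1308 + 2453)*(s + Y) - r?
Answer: 3222811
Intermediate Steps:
Y = 1037 (Y = 369 + 668 = 1037)
s = -181 (s = ((6 - 1*0) + 4)*(-20) + 19 = ((6 + 0) + 4)*(-20) + 19 = (6 + 4)*(-20) + 19 = 10*(-20) + 19 = -200 + 19 = -181)
(1308 + 2453)*(s + Y) - r = (1308 + 2453)*(-181 + 1037) - 1*(-3395) = 3761*856 + 3395 = 3219416 + 3395 = 3222811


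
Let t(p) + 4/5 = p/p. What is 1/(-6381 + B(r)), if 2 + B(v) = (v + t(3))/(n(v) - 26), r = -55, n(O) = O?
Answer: -405/2584841 ≈ -0.00015668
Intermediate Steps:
t(p) = ⅕ (t(p) = -⅘ + p/p = -⅘ + 1 = ⅕)
B(v) = -2 + (⅕ + v)/(-26 + v) (B(v) = -2 + (v + ⅕)/(v - 26) = -2 + (⅕ + v)/(-26 + v))
1/(-6381 + B(r)) = 1/(-6381 + (261/5 - 1*(-55))/(-26 - 55)) = 1/(-6381 + (261/5 + 55)/(-81)) = 1/(-6381 - 1/81*536/5) = 1/(-6381 - 536/405) = 1/(-2584841/405) = -405/2584841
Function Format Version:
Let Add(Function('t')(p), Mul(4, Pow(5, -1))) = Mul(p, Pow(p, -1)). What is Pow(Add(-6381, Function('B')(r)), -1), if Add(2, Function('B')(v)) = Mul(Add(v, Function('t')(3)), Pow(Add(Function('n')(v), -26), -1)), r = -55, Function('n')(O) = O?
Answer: Rational(-405, 2584841) ≈ -0.00015668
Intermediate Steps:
Function('t')(p) = Rational(1, 5) (Function('t')(p) = Add(Rational(-4, 5), Mul(p, Pow(p, -1))) = Add(Rational(-4, 5), 1) = Rational(1, 5))
Function('B')(v) = Add(-2, Mul(Pow(Add(-26, v), -1), Add(Rational(1, 5), v))) (Function('B')(v) = Add(-2, Mul(Add(v, Rational(1, 5)), Pow(Add(v, -26), -1))) = Add(-2, Mul(Add(Rational(1, 5), v), Pow(Add(-26, v), -1))) = Add(-2, Mul(Pow(Add(-26, v), -1), Add(Rational(1, 5), v))))
Pow(Add(-6381, Function('B')(r)), -1) = Pow(Add(-6381, Mul(Pow(Add(-26, -55), -1), Add(Rational(261, 5), Mul(-1, -55)))), -1) = Pow(Add(-6381, Mul(Pow(-81, -1), Add(Rational(261, 5), 55))), -1) = Pow(Add(-6381, Mul(Rational(-1, 81), Rational(536, 5))), -1) = Pow(Add(-6381, Rational(-536, 405)), -1) = Pow(Rational(-2584841, 405), -1) = Rational(-405, 2584841)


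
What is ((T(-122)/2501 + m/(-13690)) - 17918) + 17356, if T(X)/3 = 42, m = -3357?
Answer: -19232022983/34238690 ≈ -561.70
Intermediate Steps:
T(X) = 126 (T(X) = 3*42 = 126)
((T(-122)/2501 + m/(-13690)) - 17918) + 17356 = ((126/2501 - 3357/(-13690)) - 17918) + 17356 = ((126*(1/2501) - 3357*(-1/13690)) - 17918) + 17356 = ((126/2501 + 3357/13690) - 17918) + 17356 = (10120797/34238690 - 17918) + 17356 = -613478726623/34238690 + 17356 = -19232022983/34238690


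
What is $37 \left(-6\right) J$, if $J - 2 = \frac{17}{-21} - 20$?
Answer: $\frac{29230}{7} \approx 4175.7$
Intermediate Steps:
$J = - \frac{395}{21}$ ($J = 2 + \left(\frac{17}{-21} - 20\right) = 2 + \left(17 \left(- \frac{1}{21}\right) - 20\right) = 2 - \frac{437}{21} = - \frac{395}{21} \approx -18.81$)
$37 \left(-6\right) J = 37 \left(-6\right) \left(- \frac{395}{21}\right) = \left(-222\right) \left(- \frac{395}{21}\right) = \frac{29230}{7}$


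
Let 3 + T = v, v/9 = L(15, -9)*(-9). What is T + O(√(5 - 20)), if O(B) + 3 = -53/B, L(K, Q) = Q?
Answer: 723 + 53*I*√15/15 ≈ 723.0 + 13.685*I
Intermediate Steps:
v = 729 (v = 9*(-9*(-9)) = 9*81 = 729)
O(B) = -3 - 53/B
T = 726 (T = -3 + 729 = 726)
T + O(√(5 - 20)) = 726 + (-3 - 53/√(5 - 20)) = 726 + (-3 - 53*(-I*√15/15)) = 726 + (-3 - (-53)*I*√15/15) = 726 + (-3 + 53*I*√15/15) = 723 + 53*I*√15/15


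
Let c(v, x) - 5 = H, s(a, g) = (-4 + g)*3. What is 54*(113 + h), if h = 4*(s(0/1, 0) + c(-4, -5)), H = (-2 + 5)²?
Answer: 6534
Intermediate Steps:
H = 9 (H = 3² = 9)
s(a, g) = -12 + 3*g
c(v, x) = 14 (c(v, x) = 5 + 9 = 14)
h = 8 (h = 4*((-12 + 3*0) + 14) = 4*((-12 + 0) + 14) = 4*(-12 + 14) = 4*2 = 8)
54*(113 + h) = 54*(113 + 8) = 54*121 = 6534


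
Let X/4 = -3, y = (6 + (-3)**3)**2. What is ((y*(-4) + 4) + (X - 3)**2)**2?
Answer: 2356225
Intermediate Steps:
y = 441 (y = (6 - 27)**2 = (-21)**2 = 441)
X = -12 (X = 4*(-3) = -12)
((y*(-4) + 4) + (X - 3)**2)**2 = ((441*(-4) + 4) + (-12 - 3)**2)**2 = ((-1764 + 4) + (-15)**2)**2 = (-1760 + 225)**2 = (-1535)**2 = 2356225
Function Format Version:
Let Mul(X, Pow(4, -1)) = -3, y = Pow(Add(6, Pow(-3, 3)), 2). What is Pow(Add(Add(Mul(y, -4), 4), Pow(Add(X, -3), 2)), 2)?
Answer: 2356225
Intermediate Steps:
y = 441 (y = Pow(Add(6, -27), 2) = Pow(-21, 2) = 441)
X = -12 (X = Mul(4, -3) = -12)
Pow(Add(Add(Mul(y, -4), 4), Pow(Add(X, -3), 2)), 2) = Pow(Add(Add(Mul(441, -4), 4), Pow(Add(-12, -3), 2)), 2) = Pow(Add(Add(-1764, 4), Pow(-15, 2)), 2) = Pow(Add(-1760, 225), 2) = Pow(-1535, 2) = 2356225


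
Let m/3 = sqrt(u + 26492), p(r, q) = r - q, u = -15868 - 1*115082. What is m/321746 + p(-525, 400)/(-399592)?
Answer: 925/399592 + 3*I*sqrt(104458)/321746 ≈ 0.0023149 + 0.0030136*I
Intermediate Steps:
u = -130950 (u = -15868 - 115082 = -130950)
m = 3*I*sqrt(104458) (m = 3*sqrt(-130950 + 26492) = 3*sqrt(-104458) = 3*(I*sqrt(104458)) = 3*I*sqrt(104458) ≈ 969.6*I)
m/321746 + p(-525, 400)/(-399592) = (3*I*sqrt(104458))/321746 + (-525 - 1*400)/(-399592) = (3*I*sqrt(104458))*(1/321746) + (-525 - 400)*(-1/399592) = 3*I*sqrt(104458)/321746 - 925*(-1/399592) = 3*I*sqrt(104458)/321746 + 925/399592 = 925/399592 + 3*I*sqrt(104458)/321746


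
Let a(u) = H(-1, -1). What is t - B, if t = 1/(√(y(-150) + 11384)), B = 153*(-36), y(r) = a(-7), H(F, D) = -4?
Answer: 5508 + √2845/5690 ≈ 5508.0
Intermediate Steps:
a(u) = -4
y(r) = -4
B = -5508
t = √2845/5690 (t = 1/(√(-4 + 11384)) = 1/(√11380) = 1/(2*√2845) = √2845/5690 ≈ 0.0093741)
t - B = √2845/5690 - 1*(-5508) = √2845/5690 + 5508 = 5508 + √2845/5690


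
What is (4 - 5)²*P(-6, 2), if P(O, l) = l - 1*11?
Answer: -9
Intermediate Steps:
P(O, l) = -11 + l (P(O, l) = l - 11 = -11 + l)
(4 - 5)²*P(-6, 2) = (4 - 5)²*(-11 + 2) = (-1)²*(-9) = 1*(-9) = -9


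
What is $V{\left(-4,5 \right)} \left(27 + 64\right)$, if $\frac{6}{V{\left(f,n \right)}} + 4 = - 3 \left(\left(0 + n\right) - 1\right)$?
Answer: $- \frac{273}{8} \approx -34.125$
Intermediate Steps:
$V{\left(f,n \right)} = \frac{6}{-1 - 3 n}$ ($V{\left(f,n \right)} = \frac{6}{-4 - 3 \left(\left(0 + n\right) - 1\right)} = \frac{6}{-4 - 3 \left(n - 1\right)} = \frac{6}{-4 - 3 \left(-1 + n\right)} = \frac{6}{-4 - \left(-3 + 3 n\right)} = \frac{6}{-1 - 3 n}$)
$V{\left(-4,5 \right)} \left(27 + 64\right) = - \frac{6}{1 + 3 \cdot 5} \left(27 + 64\right) = - \frac{6}{1 + 15} \cdot 91 = - \frac{6}{16} \cdot 91 = \left(-6\right) \frac{1}{16} \cdot 91 = \left(- \frac{3}{8}\right) 91 = - \frac{273}{8}$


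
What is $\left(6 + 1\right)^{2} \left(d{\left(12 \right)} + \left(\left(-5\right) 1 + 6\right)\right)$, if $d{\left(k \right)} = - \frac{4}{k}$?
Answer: $\frac{98}{3} \approx 32.667$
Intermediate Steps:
$\left(6 + 1\right)^{2} \left(d{\left(12 \right)} + \left(\left(-5\right) 1 + 6\right)\right) = \left(6 + 1\right)^{2} \left(- \frac{4}{12} + \left(\left(-5\right) 1 + 6\right)\right) = 7^{2} \left(\left(-4\right) \frac{1}{12} + \left(-5 + 6\right)\right) = 49 \left(- \frac{1}{3} + 1\right) = 49 \cdot \frac{2}{3} = \frac{98}{3}$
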